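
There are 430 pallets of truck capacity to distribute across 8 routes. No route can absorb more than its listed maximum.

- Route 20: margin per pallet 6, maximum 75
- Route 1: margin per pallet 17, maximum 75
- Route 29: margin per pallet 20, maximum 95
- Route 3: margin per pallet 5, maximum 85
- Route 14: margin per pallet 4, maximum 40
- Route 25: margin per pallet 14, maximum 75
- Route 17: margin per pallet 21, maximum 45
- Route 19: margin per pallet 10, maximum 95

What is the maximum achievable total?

Rank by margin per pallet: Route 17 21 > Route 29 20 > Route 1 17 > Route 25 14 > Route 19 10 > Route 20 6 > Route 3 5 > Route 14 4.
Give Route 17 45 to hit its cap of 45 ; 385 left.
Route 29: +95 to 95 (cap) ; 290 left.
Give Route 1 75 to hit its cap of 75 ; 215 left.
Route 25: +75 to 75 (cap) ; 140 left.
Route 19: +95 to 95 (cap) ; 45 left.
Only 45 left; Route 20 takes them to reach 45.
Total = 6×45 + 17×75 + 20×95 + 14×75 + 21×45 + 10×95 = 6390.

6390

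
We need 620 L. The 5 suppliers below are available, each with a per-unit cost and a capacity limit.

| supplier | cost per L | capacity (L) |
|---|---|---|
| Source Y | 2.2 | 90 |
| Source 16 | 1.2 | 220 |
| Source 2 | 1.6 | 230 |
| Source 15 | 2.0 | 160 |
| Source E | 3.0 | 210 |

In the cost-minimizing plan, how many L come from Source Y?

Cheapest first:
Take 220 from Source 16 at 1.2 — need 400 more.
Source 2 (1.6): use full 230 — 170 L to go.
Take 160 from Source 15 at 2.0 — need 10 more.
Take 10 from Source Y at 2.2 to finish.
Source E: unused.

10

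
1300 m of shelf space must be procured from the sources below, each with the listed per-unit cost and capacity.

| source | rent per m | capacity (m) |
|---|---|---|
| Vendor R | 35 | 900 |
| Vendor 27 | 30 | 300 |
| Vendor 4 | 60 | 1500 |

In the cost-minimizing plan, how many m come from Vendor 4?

100

Cheapest first:
Vendor 27 (30): use full 300 — 1000 m to go.
Take 900 from Vendor R at 35 — need 100 more.
Vendor 4 at 60: take 100 of its 1500 — requirement met.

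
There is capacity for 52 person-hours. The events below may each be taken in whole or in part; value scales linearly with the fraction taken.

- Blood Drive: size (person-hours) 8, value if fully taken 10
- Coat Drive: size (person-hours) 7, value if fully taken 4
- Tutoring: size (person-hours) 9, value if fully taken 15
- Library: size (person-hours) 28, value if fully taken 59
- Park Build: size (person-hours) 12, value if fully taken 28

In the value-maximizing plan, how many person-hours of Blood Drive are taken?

Sort by value density: Park Build 28/12≈2.33, Library 59/28≈2.11, Tutoring 15/9≈1.67, Blood Drive 10/8≈1.25, Coat Drive 4/7≈0.571.
Park Build: take in full, 12 person-hours for value 28 ; 40 left.
Library: take in full, 28 person-hours for value 59 ; 12 left.
Tutoring: take in full, 9 person-hours for value 15 ; 3 left.
3 person-hours left: a 3/8 share of Blood Drive gives 10×3/8 = 3.75.

3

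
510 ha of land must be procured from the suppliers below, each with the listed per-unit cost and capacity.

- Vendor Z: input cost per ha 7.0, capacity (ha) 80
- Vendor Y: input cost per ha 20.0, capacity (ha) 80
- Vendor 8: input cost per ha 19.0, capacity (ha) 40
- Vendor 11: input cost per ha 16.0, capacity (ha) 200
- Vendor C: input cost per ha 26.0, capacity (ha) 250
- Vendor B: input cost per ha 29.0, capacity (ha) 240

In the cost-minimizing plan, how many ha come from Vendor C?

110

Cheapest first:
Take 80 from Vendor Z at 7.0 — need 430 more.
Take 200 from Vendor 11 at 16.0 — need 230 more.
Vendor 8 (19.0): use full 40 — 190 ha to go.
Vendor Y at 20.0: take all 80 ha — 110 still needed.
Take 110 from Vendor C at 26.0 to finish.
Vendor B: unused.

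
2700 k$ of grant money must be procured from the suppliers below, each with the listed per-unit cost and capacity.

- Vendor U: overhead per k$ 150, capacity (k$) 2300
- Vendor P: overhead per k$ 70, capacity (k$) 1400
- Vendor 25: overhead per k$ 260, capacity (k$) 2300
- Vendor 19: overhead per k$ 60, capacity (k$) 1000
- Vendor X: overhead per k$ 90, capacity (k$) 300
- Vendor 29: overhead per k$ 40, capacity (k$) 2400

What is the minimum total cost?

Fill from the cheapest supplier first.
Vendor 29 (40): use full 2400 → 300 k$ to go.
Vendor 19 (60): take the remaining 300 → done.
Vendor P, Vendor X, Vendor U, Vendor 25: unused.
Cost = 2400×40 + 300×60 = 114000.

114000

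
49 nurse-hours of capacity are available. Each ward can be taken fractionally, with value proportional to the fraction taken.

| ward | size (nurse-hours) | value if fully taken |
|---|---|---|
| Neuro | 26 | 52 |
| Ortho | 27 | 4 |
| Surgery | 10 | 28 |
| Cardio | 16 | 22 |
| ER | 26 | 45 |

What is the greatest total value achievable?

Sort by value density: Surgery 28/10≈2.8, Neuro 52/26≈2, ER 45/26≈1.73, Cardio 22/16≈1.38, Ortho 4/27≈0.148.
Surgery: take in full, 10 nurse-hours for value 28 ; 39 left.
Take all of Neuro (26 nurse-hours, value 52) ; 13 nurse-hours left.
Fill the last 13 nurse-hours with part of ER: 13/26 of it earns 22.5.
Total value = 102.5.

102.5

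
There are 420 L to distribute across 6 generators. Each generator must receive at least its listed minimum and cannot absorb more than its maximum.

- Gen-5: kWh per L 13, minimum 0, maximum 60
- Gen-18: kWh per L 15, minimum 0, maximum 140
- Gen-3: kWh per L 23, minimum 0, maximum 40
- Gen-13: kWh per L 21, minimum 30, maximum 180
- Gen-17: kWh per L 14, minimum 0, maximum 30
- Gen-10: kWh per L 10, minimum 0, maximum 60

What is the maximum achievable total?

7610

Meeting every minimum uses 0+0+0+30+0+0 = 30 L, leaving 390.
Highest kWh per L first: Gen-3 23 > Gen-13 21 > Gen-18 15 > Gen-17 14 > Gen-5 13 > Gen-10 10.
Gen-3: +40 to 40 (cap) — 350 left.
Gen-13 takes 150 more to reach its cap of 180 — 200 left.
Gen-18: +140 to 140 (cap) — 60 left.
Gen-17: +30 to 30 (cap) — 30 left.
Gen-5 has room for 60 more but only 30 remain, so it gets 30.
Total = 13×30 + 15×140 + 23×40 + 21×180 + 14×30 = 7610.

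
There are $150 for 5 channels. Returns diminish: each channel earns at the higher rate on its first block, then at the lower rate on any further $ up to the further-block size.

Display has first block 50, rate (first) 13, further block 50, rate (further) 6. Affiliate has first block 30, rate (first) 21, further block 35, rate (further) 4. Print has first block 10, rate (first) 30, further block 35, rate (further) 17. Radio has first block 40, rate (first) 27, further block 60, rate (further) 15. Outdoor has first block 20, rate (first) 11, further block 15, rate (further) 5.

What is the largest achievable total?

Treat each block as its own option and order by rate: Print/first 30 > Radio/first 27 > Affiliate/first 21 > Print/second 17 > Radio/second 15 > Display/first 13 > Outdoor/first 11 > Display/second 6 > Outdoor/second 5 > Affiliate/second 4.
Print/first (30): +10 — 140 left.
Radio first at 27: fill all 40 — 100 left.
Affiliate first at 21: fill all 30 — 70 left.
Fill Print second block (35 at 17) — 35 left.
Radio second at 15: only 35 left, fill 35.
Total = 30×10 + 27×40 + 21×30 + 17×35 + 15×35 = 3130.

3130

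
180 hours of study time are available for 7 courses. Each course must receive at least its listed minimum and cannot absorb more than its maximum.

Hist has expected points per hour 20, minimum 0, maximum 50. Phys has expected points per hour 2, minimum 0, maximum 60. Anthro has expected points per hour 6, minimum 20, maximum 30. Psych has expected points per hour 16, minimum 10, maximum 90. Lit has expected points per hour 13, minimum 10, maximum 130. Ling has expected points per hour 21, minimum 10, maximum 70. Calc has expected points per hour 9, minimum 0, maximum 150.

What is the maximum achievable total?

Meeting every minimum uses 0+0+20+10+10+10+0 = 50 hours, leaving 130.
Rank by expected points per hour: Ling 21 > Hist 20 > Psych 16 > Lit 13 > Calc 9 > Anthro 6 > Phys 2.
Ling takes 60 more to reach its cap of 70 → 70 left.
Hist takes 50 more to reach its cap of 50 → 20 left.
Psych has room for 80 more but only 20 remain, so it gets 30.
Total = 20×50 + 6×20 + 16×30 + 13×10 + 21×70 = 3200.

3200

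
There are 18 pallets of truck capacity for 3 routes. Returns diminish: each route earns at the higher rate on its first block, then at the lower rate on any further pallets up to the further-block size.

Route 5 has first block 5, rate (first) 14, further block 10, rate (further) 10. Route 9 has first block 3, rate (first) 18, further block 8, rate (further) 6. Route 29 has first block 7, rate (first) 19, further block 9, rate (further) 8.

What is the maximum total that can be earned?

287

Treat each block as its own option and order by rate: Route 29/first 19 > Route 9/first 18 > Route 5/first 14 > Route 5/second 10 > Route 29/second 8 > Route 9/second 6.
Fill Route 29 first block (7 at 19) ; 11 left.
Fill Route 9 first block (3 at 18) ; 8 left.
Fill Route 5 first block (5 at 14) ; 3 left.
Route 5 second at 10: only 3 left, fill 3.
Total = 19×7 + 18×3 + 14×5 + 10×3 = 287.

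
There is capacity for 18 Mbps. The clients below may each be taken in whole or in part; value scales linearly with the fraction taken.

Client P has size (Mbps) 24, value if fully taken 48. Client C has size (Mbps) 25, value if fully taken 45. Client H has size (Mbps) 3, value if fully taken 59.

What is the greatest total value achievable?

89

Best value per unit of size first: Client H 59/3≈19.7, Client P 48/24≈2, Client C 45/25≈1.8.
Client H: take in full, 3 Mbps for value 59 ; 15 left.
15 Mbps left: a 15/24 share of Client P gives 48×15/24 = 30.
Total value = 89.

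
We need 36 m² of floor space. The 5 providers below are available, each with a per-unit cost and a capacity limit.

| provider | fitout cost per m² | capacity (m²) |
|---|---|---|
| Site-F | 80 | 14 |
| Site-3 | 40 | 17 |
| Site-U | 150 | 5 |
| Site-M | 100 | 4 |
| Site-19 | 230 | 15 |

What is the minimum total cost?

Use providers in increasing cost order.
Take 17 from Site-3 at 40 → need 19 more.
Site-F (80): use full 14 → 5 m² to go.
Site-M (100): use full 4 → 1 m² to go.
Take 1 from Site-U at 150 to finish.
Site-19: unused.
Cost = 17×40 + 14×80 + 4×100 + 1×150 = 2350.

2350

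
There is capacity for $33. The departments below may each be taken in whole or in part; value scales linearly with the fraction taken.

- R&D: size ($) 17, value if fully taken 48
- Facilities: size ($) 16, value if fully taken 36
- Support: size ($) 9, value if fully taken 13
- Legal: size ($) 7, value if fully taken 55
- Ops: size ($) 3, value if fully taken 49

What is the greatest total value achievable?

Sort by value density: Ops 49/3≈16.3, Legal 55/7≈7.86, R&D 48/17≈2.82, Facilities 36/16≈2.25, Support 13/9≈1.44.
All 3 $ of Ops fit (value 49) — 30 remain.
Take all of Legal (7 $, value 55) — 23 $ left.
All 17 $ of R&D fit (value 48) — 6 remain.
6 $ left: a 6/16 share of Facilities gives 36×6/16 = 13.5.
Total value = 165.5.

165.5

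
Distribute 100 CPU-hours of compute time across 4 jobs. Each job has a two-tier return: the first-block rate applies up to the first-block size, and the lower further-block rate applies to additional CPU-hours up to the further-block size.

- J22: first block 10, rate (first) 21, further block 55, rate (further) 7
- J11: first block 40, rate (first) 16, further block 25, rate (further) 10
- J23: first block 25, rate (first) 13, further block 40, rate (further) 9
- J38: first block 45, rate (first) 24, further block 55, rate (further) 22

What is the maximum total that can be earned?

2290

Treat each block as its own option and order by rate: J38/T1 24 > J38/T2 22 > J22/T1 21 > J11/T1 16 > J23/T1 13 > J11/T2 10 > J23/T2 9 > J22/T2 7.
J38 T1 at 24: fill all 45 — 55 left.
J38 T2 at 22: fill all 55 — 0 left.
Total = 24×45 + 22×55 = 2290.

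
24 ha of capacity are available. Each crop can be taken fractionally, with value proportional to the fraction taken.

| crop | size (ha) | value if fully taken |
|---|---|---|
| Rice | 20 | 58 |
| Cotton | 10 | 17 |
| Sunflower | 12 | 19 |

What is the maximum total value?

Rank by value-to-size ratio: Rice 58/20≈2.9, Cotton 17/10≈1.7, Sunflower 19/12≈1.58.
Rice: take in full, 20 ha for value 58 — 4 left.
Only 4 ha remain; take 4/10 of Cotton for value 17×4/10 = 6.8.
Total value = 64.8.

64.8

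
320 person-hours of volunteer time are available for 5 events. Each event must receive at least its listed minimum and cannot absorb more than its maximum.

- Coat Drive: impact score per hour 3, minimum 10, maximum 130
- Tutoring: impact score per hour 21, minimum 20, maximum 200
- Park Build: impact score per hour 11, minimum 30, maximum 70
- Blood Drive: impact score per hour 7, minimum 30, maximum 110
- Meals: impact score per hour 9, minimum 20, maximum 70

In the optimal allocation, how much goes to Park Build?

Meeting every minimum uses 10+20+30+30+20 = 110 person-hours, leaving 210.
Rank by impact score per hour: Tutoring 21 > Park Build 11 > Meals 9 > Blood Drive 7 > Coat Drive 3.
Give Tutoring 180 more to hit its cap of 200 → 30 left.
Only 30 left; Park Build takes them to reach 60.

60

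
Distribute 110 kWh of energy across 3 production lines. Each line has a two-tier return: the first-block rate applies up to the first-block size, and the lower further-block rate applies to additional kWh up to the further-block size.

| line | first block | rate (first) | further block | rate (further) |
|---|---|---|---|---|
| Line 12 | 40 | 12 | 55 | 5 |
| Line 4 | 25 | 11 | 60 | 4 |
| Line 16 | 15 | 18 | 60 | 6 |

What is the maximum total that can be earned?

1205

Order all 6 blocks by rate: Line 16/tier1 18 > Line 12/tier1 12 > Line 4/tier1 11 > Line 16/tier2 6 > Line 12/tier2 5 > Line 4/tier2 4.
Line 16/tier1 (18): +15 — 95 left.
Line 12 tier1 at 12: fill all 40 — 55 left.
Line 4 tier1 at 11: fill all 25 — 30 left.
Line 16 tier2 at 6: only 30 left, fill 30.
Total = 18×15 + 12×40 + 11×25 + 6×30 = 1205.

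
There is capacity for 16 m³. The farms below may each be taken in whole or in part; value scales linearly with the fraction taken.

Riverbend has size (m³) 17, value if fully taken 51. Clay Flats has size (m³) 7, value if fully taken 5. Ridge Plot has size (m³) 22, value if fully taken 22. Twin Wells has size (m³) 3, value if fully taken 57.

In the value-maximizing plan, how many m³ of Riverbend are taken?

Sort by value density: Twin Wells 57/3≈19, Riverbend 51/17≈3, Ridge Plot 22/22≈1, Clay Flats 5/7≈0.714.
All 3 m³ of Twin Wells fit (value 57) → 13 remain.
Only 13 m³ remain; take 13/17 of Riverbend for value 51×13/17 = 39.

13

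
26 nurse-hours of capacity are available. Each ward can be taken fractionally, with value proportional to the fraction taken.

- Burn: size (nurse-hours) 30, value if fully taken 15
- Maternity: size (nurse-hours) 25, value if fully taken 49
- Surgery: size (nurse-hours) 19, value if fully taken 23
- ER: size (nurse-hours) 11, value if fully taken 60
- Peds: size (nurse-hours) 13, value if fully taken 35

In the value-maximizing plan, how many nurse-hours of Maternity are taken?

Sort by value density: ER 60/11≈5.45, Peds 35/13≈2.69, Maternity 49/25≈1.96, Surgery 23/19≈1.21, Burn 15/30≈0.5.
Take all of ER (11 nurse-hours, value 60) ; 15 nurse-hours left.
Take all of Peds (13 nurse-hours, value 35) ; 2 nurse-hours left.
Only 2 nurse-hours remain; take 2/25 of Maternity for value 49×2/25 = 3.92.

2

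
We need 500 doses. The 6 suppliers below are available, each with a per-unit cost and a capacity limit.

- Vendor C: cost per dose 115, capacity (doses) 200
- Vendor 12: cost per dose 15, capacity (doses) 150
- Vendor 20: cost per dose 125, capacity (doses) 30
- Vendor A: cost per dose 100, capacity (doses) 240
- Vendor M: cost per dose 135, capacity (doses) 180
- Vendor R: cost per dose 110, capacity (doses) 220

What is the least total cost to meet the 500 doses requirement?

38350

Cheapest first:
Take 150 from Vendor 12 at 15 — need 350 more.
Take 240 from Vendor A at 100 — need 110 more.
Take 110 from Vendor R at 110 to finish.
Vendor C, Vendor 20, Vendor M: unused.
Cost = 150×15 + 240×100 + 110×110 = 38350.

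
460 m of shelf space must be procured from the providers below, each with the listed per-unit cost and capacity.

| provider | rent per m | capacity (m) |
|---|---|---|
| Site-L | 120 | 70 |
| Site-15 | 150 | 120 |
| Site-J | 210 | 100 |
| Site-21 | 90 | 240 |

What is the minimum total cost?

Use providers in increasing cost order.
Site-21 at 90: take all 240 m → 220 still needed.
Take 70 from Site-L at 120 → need 150 more.
Site-15 (150): use full 120 → 30 m to go.
Site-J (210): take the remaining 30 → done.
Cost = 240×90 + 70×120 + 120×150 + 30×210 = 54300.

54300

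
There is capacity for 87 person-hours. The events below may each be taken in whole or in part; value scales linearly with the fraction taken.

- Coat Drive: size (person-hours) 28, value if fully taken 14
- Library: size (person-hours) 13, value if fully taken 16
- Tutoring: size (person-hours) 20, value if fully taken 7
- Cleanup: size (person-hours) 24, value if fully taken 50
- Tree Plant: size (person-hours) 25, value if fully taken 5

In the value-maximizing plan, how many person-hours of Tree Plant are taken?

Sort by value density: Cleanup 50/24≈2.08, Library 16/13≈1.23, Coat Drive 14/28≈0.5, Tutoring 7/20≈0.35, Tree Plant 5/25≈0.2.
All 24 person-hours of Cleanup fit (value 50) → 63 remain.
Take all of Library (13 person-hours, value 16) → 50 person-hours left.
Take all of Coat Drive (28 person-hours, value 14) → 22 person-hours left.
All 20 person-hours of Tutoring fit (value 7) → 2 remain.
Fill the last 2 person-hours with part of Tree Plant: 2/25 of it earns 0.4.

2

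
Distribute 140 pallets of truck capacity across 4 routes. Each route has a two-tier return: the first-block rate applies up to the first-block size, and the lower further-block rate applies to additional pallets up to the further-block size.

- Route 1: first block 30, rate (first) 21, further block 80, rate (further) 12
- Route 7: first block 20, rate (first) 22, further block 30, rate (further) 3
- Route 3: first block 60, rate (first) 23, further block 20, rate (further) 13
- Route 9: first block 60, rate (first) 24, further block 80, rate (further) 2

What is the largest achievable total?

Treat each block as its own option and order by rate: Route 9/tier1 24 > Route 3/tier1 23 > Route 7/tier1 22 > Route 1/tier1 21 > Route 3/tier2 13 > Route 1/tier2 12 > Route 7/tier2 3 > Route 9/tier2 2.
Route 9 tier1 at 24: fill all 60 → 80 left.
Route 3/tier1 (23): +60 → 20 left.
Fill Route 7 tier1 block (20 at 22) → 0 left.
Total = 24×60 + 23×60 + 22×20 = 3260.

3260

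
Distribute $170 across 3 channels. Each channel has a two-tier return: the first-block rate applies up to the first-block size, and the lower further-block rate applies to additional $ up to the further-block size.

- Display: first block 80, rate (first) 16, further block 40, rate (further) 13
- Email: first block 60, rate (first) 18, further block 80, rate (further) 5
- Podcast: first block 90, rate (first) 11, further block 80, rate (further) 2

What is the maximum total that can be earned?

Treat each block as its own option and order by rate: Email/T1 18 > Display/T1 16 > Display/T2 13 > Podcast/T1 11 > Email/T2 5 > Podcast/T2 2.
Email T1 at 18: fill all 60 → 110 left.
Fill Display T1 block (80 at 16) → 30 left.
Display/T2: +30 of 40 at 13; pool empty.
Total = 18×60 + 16×80 + 13×30 = 2750.

2750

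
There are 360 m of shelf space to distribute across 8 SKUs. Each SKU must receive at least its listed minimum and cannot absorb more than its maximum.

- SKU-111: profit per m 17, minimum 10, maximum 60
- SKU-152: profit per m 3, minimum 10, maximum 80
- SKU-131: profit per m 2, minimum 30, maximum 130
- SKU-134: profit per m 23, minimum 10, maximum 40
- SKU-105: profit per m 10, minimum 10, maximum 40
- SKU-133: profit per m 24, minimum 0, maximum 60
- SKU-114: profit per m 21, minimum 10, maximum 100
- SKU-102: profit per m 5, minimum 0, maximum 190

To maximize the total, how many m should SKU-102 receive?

20

Meeting every minimum uses 10+10+30+10+10+0+10+0 = 80 m, leaving 280.
Rank by profit per m: SKU-133 24 > SKU-134 23 > SKU-114 21 > SKU-111 17 > SKU-105 10 > SKU-102 5 > SKU-152 3 > SKU-131 2.
SKU-133: +60 to 60 (cap) ; 220 left.
SKU-134: +30 to 40 (cap) ; 190 left.
SKU-114 takes 90 more to reach its cap of 100 ; 100 left.
SKU-111: +50 to 60 (cap) ; 50 left.
Give SKU-105 30 more to hit its cap of 40 ; 20 left.
SKU-102: +20 (room for 190) → 20. Pool exhausted.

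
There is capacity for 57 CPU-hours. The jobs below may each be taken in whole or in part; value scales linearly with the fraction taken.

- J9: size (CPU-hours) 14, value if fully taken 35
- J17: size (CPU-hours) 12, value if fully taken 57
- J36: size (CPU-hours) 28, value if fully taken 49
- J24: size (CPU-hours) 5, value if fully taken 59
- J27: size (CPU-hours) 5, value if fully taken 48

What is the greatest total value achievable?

Rank by value-to-size ratio: J24 59/5≈11.8, J27 48/5≈9.6, J17 57/12≈4.75, J9 35/14≈2.5, J36 49/28≈1.75.
J24: take in full, 5 CPU-hours for value 59 ; 52 left.
J27: take in full, 5 CPU-hours for value 48 ; 47 left.
J17: take in full, 12 CPU-hours for value 57 ; 35 left.
Take all of J9 (14 CPU-hours, value 35) ; 21 CPU-hours left.
Fill the last 21 CPU-hours with part of J36: 21/28 of it earns 36.75.
Total value = 235.75.

235.75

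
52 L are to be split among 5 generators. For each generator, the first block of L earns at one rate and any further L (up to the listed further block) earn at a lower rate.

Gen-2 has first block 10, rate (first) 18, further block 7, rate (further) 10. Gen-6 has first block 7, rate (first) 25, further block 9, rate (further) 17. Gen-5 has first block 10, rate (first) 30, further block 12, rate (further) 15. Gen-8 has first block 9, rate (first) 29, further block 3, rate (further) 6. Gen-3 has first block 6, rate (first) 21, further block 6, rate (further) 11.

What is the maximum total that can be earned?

Order all 10 blocks by rate: Gen-5/first 30 > Gen-8/first 29 > Gen-6/first 25 > Gen-3/first 21 > Gen-2/first 18 > Gen-6/second 17 > Gen-5/second 15 > Gen-3/second 11 > Gen-2/second 10 > Gen-8/second 6.
Gen-5 first at 30: fill all 10 — 42 left.
Gen-8 first at 29: fill all 9 — 33 left.
Gen-6 first at 25: fill all 7 — 26 left.
Gen-3/first (21): +6 — 20 left.
Gen-2/first (18): +10 — 10 left.
Fill Gen-6 second block (9 at 17) — 1 left.
Gen-5 second at 15: only 1 left, fill 1.
Total = 30×10 + 29×9 + 25×7 + 21×6 + 18×10 + 17×9 + 15×1 = 1210.

1210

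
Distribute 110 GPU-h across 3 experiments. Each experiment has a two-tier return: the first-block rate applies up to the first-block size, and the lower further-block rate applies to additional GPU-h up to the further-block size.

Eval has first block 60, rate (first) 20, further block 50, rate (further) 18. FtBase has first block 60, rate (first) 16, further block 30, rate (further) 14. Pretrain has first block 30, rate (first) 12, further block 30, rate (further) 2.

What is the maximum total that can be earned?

2100

Treat each block as its own option and order by rate: Eval/T1 20 > Eval/T2 18 > FtBase/T1 16 > FtBase/T2 14 > Pretrain/T1 12 > Pretrain/T2 2.
Eval T1 at 20: fill all 60 ; 50 left.
Fill Eval T2 block (50 at 18) ; 0 left.
Total = 20×60 + 18×50 = 2100.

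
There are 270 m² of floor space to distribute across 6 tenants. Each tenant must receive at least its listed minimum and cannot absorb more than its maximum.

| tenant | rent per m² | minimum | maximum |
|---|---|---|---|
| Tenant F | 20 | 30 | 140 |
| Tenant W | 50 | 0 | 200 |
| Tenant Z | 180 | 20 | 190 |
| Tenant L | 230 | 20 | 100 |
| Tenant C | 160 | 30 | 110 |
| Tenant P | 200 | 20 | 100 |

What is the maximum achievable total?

Meeting every minimum uses 30+0+20+20+30+20 = 120 m², leaving 150.
Highest rent per m² first: Tenant L 230 > Tenant P 200 > Tenant Z 180 > Tenant C 160 > Tenant W 50 > Tenant F 20.
Tenant L: +80 to 100 (cap) → 70 left.
Tenant P: +70 (room for 80) → 90. Pool exhausted.
Total = 20×30 + 180×20 + 230×100 + 160×30 + 200×90 = 50000.

50000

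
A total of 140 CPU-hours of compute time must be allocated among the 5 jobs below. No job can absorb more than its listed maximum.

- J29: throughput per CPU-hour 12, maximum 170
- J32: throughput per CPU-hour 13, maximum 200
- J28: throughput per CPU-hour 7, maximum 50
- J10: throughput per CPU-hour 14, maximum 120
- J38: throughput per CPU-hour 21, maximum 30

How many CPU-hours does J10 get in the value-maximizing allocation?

Order the jobs by throughput per CPU-hour: J38 21 > J10 14 > J32 13 > J29 12 > J28 7.
J38 takes 30 to reach its cap of 30 ; 110 left.
Only 110 left; J10 takes them to reach 110.

110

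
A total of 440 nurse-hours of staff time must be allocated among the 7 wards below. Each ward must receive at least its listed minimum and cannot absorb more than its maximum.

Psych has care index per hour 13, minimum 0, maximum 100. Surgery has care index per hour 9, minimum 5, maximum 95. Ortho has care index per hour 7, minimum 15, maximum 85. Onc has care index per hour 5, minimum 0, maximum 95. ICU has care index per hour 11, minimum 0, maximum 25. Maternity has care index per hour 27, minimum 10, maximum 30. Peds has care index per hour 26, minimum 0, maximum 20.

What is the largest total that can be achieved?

Meeting every minimum uses 0+5+15+0+0+10+0 = 30 nurse-hours, leaving 410.
Rank by care index per hour: Maternity 27 > Peds 26 > Psych 13 > ICU 11 > Surgery 9 > Ortho 7 > Onc 5.
Maternity takes 20 more to reach its cap of 30 — 390 left.
Give Peds 20 more to hit its cap of 20 — 370 left.
Psych takes 100 more to reach its cap of 100 — 270 left.
Give ICU 25 more to hit its cap of 25 — 245 left.
Surgery takes 90 more to reach its cap of 95 — 155 left.
Ortho takes 70 more to reach its cap of 85 — 85 left.
Only 85 left; Onc takes them to reach 85.
Total = 13×100 + 9×95 + 7×85 + 5×85 + 11×25 + 27×30 + 26×20 = 4780.

4780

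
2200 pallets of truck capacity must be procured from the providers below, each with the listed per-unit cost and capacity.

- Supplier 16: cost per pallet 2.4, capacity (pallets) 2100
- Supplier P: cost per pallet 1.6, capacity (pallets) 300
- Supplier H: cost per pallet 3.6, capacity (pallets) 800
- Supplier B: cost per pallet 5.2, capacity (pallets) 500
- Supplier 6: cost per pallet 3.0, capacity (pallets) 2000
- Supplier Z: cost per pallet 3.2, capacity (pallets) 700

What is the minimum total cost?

5040

Use providers in increasing cost order.
Supplier P at 1.6: take all 300 pallets — 1900 still needed.
Supplier 16 (2.4): take the remaining 1900 — done.
Supplier 6, Supplier Z, Supplier H, Supplier B: unused.
Cost = 300×1.6 + 1900×2.4 = 5040.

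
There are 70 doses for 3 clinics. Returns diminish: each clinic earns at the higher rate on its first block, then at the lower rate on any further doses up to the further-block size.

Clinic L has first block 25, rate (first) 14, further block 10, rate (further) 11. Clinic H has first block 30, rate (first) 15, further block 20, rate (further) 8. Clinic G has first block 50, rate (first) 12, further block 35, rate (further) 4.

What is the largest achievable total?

Order all 6 blocks by rate: Clinic H/first 15 > Clinic L/first 14 > Clinic G/first 12 > Clinic L/second 11 > Clinic H/second 8 > Clinic G/second 4.
Clinic H first at 15: fill all 30 ; 40 left.
Fill Clinic L first block (25 at 14) ; 15 left.
Clinic G/first: +15 of 50 at 12; pool empty.
Total = 15×30 + 14×25 + 12×15 = 980.

980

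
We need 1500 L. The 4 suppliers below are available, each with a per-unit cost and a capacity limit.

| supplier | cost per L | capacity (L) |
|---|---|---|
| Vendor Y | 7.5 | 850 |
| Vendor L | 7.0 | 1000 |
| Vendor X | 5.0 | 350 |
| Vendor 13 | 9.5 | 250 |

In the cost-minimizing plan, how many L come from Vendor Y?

Cheapest first:
Take 350 from Vendor X at 5.0 — need 1150 more.
Vendor L at 7.0: take all 1000 L — 150 still needed.
Take 150 from Vendor Y at 7.5 to finish.
Vendor 13: unused.

150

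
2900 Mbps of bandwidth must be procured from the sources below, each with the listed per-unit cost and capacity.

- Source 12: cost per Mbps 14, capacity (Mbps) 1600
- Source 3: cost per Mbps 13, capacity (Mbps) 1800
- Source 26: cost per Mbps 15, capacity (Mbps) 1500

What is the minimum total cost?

38800

Cheapest first:
Source 3 at 13: take all 1800 Mbps → 1100 still needed.
Take 1100 from Source 12 at 14 to finish.
Source 26: unused.
Cost = 1800×13 + 1100×14 = 38800.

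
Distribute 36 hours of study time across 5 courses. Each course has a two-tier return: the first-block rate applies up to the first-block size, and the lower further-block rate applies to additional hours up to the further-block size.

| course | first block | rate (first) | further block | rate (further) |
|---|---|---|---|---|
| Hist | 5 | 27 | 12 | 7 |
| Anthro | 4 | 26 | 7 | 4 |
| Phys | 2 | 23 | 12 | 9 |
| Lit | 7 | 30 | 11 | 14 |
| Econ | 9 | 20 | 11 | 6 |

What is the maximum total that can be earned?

Treat each block as its own option and order by rate: Lit/T1 30 > Hist/T1 27 > Anthro/T1 26 > Phys/T1 23 > Econ/T1 20 > Lit/T2 14 > Phys/T2 9 > Hist/T2 7 > Econ/T2 6 > Anthro/T2 4.
Lit T1 at 30: fill all 7 ; 29 left.
Hist T1 at 27: fill all 5 ; 24 left.
Anthro/T1 (26): +4 ; 20 left.
Phys/T1 (23): +2 ; 18 left.
Econ/T1 (20): +9 ; 9 left.
9 remain; put them into Lit T2 at 14.
Total = 30×7 + 27×5 + 26×4 + 23×2 + 20×9 + 14×9 = 801.

801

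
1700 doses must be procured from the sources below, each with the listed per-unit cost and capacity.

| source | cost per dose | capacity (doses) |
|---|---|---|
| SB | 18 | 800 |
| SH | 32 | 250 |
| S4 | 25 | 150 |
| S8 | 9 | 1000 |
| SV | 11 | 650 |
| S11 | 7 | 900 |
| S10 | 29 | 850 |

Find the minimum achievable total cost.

13500

Fill from the cheapest source first.
S11 at 7: take all 900 doses — 800 still needed.
S8 (9): take the remaining 800 — done.
SV, SB, S4, S10, SH: unused.
Cost = 900×7 + 800×9 = 13500.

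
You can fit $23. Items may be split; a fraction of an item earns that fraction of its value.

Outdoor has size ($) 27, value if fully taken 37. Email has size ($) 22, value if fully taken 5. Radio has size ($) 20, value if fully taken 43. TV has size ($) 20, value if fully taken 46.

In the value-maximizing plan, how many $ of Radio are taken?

3

Rank by value-to-size ratio: TV 46/20≈2.3, Radio 43/20≈2.15, Outdoor 37/27≈1.37, Email 5/22≈0.227.
Take all of TV (20 $, value 46) ; 3 $ left.
3 $ left: a 3/20 share of Radio gives 43×3/20 = 6.45.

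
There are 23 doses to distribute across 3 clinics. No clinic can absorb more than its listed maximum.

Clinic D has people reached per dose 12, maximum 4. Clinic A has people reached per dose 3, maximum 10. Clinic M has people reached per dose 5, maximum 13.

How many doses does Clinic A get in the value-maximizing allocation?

6

Rank by people reached per dose: Clinic D 12 > Clinic M 5 > Clinic A 3.
Clinic D: +4 to 4 (cap) → 19 left.
Clinic M takes 13 to reach its cap of 13 → 6 left.
Only 6 left; Clinic A takes them to reach 6.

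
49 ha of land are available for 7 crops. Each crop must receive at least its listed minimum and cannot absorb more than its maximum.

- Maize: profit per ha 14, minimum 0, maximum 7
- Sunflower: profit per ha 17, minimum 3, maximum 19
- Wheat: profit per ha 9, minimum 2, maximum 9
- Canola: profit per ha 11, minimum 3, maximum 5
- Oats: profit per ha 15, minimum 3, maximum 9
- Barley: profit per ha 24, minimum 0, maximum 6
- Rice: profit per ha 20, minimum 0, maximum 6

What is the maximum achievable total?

Meeting every minimum uses 0+3+2+3+3+0+0 = 11 ha, leaving 38.
Order the crops by profit per ha: Barley 24 > Rice 20 > Sunflower 17 > Oats 15 > Maize 14 > Canola 11 > Wheat 9.
Give Barley 6 more to hit its cap of 6 — 32 left.
Rice takes 6 more to reach its cap of 6 — 26 left.
Give Sunflower 16 more to hit its cap of 19 — 10 left.
Give Oats 6 more to hit its cap of 9 — 4 left.
Only 4 left; Maize takes them to reach 4.
Total = 14×4 + 17×19 + 9×2 + 11×3 + 15×9 + 24×6 + 20×6 = 829.

829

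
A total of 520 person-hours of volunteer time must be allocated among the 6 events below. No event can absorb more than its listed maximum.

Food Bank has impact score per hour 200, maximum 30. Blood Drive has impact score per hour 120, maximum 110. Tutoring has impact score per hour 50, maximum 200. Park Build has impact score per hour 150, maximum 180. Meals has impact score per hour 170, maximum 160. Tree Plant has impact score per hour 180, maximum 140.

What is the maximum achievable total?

86600

Highest impact score per hour first: Food Bank 200 > Tree Plant 180 > Meals 170 > Park Build 150 > Blood Drive 120 > Tutoring 50.
Food Bank takes 30 to reach its cap of 30 → 490 left.
Tree Plant takes 140 to reach its cap of 140 → 350 left.
Meals: +160 to 160 (cap) → 190 left.
Give Park Build 180 to hit its cap of 180 → 10 left.
Blood Drive: +10 (room for 110) → 10. Pool exhausted.
Total = 200×30 + 120×10 + 150×180 + 170×160 + 180×140 = 86600.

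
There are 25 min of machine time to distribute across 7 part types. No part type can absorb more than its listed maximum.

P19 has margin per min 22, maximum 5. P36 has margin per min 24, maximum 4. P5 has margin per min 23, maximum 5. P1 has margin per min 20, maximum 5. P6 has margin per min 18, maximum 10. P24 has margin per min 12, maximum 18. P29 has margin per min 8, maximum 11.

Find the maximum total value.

Highest margin per min first: P36 24 > P5 23 > P19 22 > P1 20 > P6 18 > P24 12 > P29 8.
Give P36 4 to hit its cap of 4 → 21 left.
P5 takes 5 to reach its cap of 5 → 16 left.
Give P19 5 to hit its cap of 5 → 11 left.
Give P1 5 to hit its cap of 5 → 6 left.
Only 6 left; P6 takes them to reach 6.
Total = 22×5 + 24×4 + 23×5 + 20×5 + 18×6 = 529.

529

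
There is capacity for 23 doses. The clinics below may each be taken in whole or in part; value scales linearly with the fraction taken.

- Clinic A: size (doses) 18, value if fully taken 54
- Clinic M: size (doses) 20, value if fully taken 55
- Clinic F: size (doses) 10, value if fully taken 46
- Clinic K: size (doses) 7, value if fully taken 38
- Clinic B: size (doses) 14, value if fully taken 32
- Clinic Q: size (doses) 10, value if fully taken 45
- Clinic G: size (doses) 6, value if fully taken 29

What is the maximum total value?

113

Best value per unit of size first: Clinic K 38/7≈5.43, Clinic G 29/6≈4.83, Clinic F 46/10≈4.6, Clinic Q 45/10≈4.5, Clinic A 54/18≈3, Clinic M 55/20≈2.75, Clinic B 32/14≈2.29.
Take all of Clinic K (7 doses, value 38) → 16 doses left.
Clinic G: take in full, 6 doses for value 29 → 10 left.
All 10 doses of Clinic F fit (value 46) → 0 remain.
Total value = 113.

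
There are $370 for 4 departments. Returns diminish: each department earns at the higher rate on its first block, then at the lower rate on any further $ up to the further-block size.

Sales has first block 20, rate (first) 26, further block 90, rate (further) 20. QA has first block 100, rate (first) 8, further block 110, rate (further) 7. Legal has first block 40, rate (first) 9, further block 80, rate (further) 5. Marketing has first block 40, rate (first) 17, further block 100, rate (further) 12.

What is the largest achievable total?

Order all 8 blocks by rate: Sales/tier1 26 > Sales/tier2 20 > Marketing/tier1 17 > Marketing/tier2 12 > Legal/tier1 9 > QA/tier1 8 > QA/tier2 7 > Legal/tier2 5.
Sales tier1 at 26: fill all 20 → 350 left.
Sales/tier2 (20): +90 → 260 left.
Fill Marketing tier1 block (40 at 17) → 220 left.
Marketing tier2 at 12: fill all 100 → 120 left.
Legal/tier1 (9): +40 → 80 left.
QA/tier1: +80 of 100 at 8; pool empty.
Total = 26×20 + 20×90 + 17×40 + 12×100 + 9×40 + 8×80 = 5200.

5200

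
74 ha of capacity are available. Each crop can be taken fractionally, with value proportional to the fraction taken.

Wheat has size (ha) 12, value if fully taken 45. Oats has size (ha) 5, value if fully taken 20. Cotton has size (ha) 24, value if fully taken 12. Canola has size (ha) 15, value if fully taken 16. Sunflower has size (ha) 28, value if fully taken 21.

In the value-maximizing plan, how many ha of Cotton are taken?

14

Best value per unit of size first: Oats 20/5≈4, Wheat 45/12≈3.75, Canola 16/15≈1.07, Sunflower 21/28≈0.75, Cotton 12/24≈0.5.
All 5 ha of Oats fit (value 20) ; 69 remain.
Wheat: take in full, 12 ha for value 45 ; 57 left.
Take all of Canola (15 ha, value 16) ; 42 ha left.
Take all of Sunflower (28 ha, value 21) ; 14 ha left.
Fill the last 14 ha with part of Cotton: 14/24 of it earns 7.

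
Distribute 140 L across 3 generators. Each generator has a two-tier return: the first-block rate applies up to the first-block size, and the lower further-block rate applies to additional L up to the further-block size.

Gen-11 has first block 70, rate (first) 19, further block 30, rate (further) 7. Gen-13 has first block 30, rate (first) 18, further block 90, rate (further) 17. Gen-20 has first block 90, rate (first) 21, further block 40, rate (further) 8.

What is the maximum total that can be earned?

2840

Order all 6 blocks by rate: Gen-20/tier1 21 > Gen-11/tier1 19 > Gen-13/tier1 18 > Gen-13/tier2 17 > Gen-20/tier2 8 > Gen-11/tier2 7.
Gen-20/tier1 (21): +90 — 50 left.
50 remain; put them into Gen-11 tier1 at 19.
Total = 21×90 + 19×50 = 2840.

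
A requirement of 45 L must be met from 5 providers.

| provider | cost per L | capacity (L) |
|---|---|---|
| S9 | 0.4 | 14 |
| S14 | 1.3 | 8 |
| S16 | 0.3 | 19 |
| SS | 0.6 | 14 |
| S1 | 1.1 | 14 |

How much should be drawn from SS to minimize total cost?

12

Use providers in increasing cost order.
S16 at 0.3: take all 19 L — 26 still needed.
S9 at 0.4: take all 14 L — 12 still needed.
SS at 0.6: take 12 of its 14 — requirement met.
S1, S14: unused.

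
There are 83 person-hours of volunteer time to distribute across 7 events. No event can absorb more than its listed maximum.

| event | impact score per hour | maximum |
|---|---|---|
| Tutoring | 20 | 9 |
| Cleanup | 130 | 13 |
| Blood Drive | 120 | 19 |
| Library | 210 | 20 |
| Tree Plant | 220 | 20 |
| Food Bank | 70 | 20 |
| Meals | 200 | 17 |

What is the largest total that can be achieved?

Rank by impact score per hour: Tree Plant 220 > Library 210 > Meals 200 > Cleanup 130 > Blood Drive 120 > Food Bank 70 > Tutoring 20.
Tree Plant: +20 to 20 (cap) — 63 left.
Library takes 20 to reach its cap of 20 — 43 left.
Meals takes 17 to reach its cap of 17 — 26 left.
Give Cleanup 13 to hit its cap of 13 — 13 left.
Only 13 left; Blood Drive takes them to reach 13.
Total = 130×13 + 120×13 + 210×20 + 220×20 + 200×17 = 15250.

15250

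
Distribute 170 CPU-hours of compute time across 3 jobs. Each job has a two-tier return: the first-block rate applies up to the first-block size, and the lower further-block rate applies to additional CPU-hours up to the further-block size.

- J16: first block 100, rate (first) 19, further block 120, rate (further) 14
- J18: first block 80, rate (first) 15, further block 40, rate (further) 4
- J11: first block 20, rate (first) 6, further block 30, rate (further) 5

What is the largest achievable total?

Order all 6 blocks by rate: J16/first 19 > J18/first 15 > J16/second 14 > J11/first 6 > J11/second 5 > J18/second 4.
J16/first (19): +100 ; 70 left.
70 remain; put them into J18 first at 15.
Total = 19×100 + 15×70 = 2950.

2950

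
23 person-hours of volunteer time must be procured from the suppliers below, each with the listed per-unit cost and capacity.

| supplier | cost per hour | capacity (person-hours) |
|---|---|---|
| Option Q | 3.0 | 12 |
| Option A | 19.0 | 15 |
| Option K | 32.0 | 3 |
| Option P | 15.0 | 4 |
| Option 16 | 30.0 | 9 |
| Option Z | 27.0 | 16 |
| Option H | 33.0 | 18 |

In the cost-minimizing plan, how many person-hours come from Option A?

7

Fill from the cheapest supplier first.
Take 12 from Option Q at 3.0 — need 11 more.
Option P at 15.0: take all 4 person-hours — 7 still needed.
Option A (19.0): take the remaining 7 — done.
Option Z, Option 16, Option K, Option H: unused.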